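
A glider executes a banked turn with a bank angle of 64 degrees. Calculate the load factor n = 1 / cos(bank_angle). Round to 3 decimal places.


Step 1: Convert 64 degrees to radians = 1.117011
Step 2: cos(64 deg) = 0.438371
Step 3: n = 1 / 0.438371 = 2.281

2.281


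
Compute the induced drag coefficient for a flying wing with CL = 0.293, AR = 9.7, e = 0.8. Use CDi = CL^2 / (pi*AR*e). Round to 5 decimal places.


Step 1: CL^2 = 0.293^2 = 0.085849
Step 2: pi * AR * e = 3.14159 * 9.7 * 0.8 = 24.378759
Step 3: CDi = 0.085849 / 24.378759 = 0.00352

0.00352


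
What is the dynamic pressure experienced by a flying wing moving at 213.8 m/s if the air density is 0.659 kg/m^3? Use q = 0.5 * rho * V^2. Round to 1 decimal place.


Step 1: V^2 = 213.8^2 = 45710.44
Step 2: q = 0.5 * 0.659 * 45710.44
Step 3: q = 15061.6 Pa

15061.6


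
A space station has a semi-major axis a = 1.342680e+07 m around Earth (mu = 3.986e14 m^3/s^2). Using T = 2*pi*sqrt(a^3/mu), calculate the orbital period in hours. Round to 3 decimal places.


Step 1: a^3 / mu = 2.420570e+21 / 3.986e14 = 6.072678e+06
Step 2: sqrt(6.072678e+06) = 2464.2805 s
Step 3: T = 2*pi * 2464.2805 = 15483.53 s
Step 4: T in hours = 15483.53 / 3600 = 4.301 hours

4.301


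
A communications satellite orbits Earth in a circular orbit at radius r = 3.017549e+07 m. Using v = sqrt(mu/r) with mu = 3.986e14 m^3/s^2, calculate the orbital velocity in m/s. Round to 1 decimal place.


Step 1: mu / r = 3.986e14 / 3.017549e+07 = 13209396.1026
Step 2: v = sqrt(13209396.1026) = 3634.5 m/s

3634.5


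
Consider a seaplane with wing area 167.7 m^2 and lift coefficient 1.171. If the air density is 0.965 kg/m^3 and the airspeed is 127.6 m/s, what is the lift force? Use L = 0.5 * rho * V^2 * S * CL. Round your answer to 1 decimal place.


Step 1: Calculate dynamic pressure q = 0.5 * 0.965 * 127.6^2 = 0.5 * 0.965 * 16281.76 = 7855.9492 Pa
Step 2: Multiply by wing area and lift coefficient: L = 7855.9492 * 167.7 * 1.171
Step 3: L = 1317442.6808 * 1.171 = 1542725.4 N

1542725.4


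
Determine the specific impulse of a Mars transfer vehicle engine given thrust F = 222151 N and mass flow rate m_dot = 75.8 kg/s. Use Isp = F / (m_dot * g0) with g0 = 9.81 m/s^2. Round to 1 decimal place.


Step 1: m_dot * g0 = 75.8 * 9.81 = 743.6
Step 2: Isp = 222151 / 743.6 = 298.8 s

298.8


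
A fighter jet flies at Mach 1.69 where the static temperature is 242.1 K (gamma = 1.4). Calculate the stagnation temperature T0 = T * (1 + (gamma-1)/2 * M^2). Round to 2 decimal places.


Step 1: (gamma-1)/2 = 0.2
Step 2: M^2 = 2.8561
Step 3: 1 + 0.2 * 2.8561 = 1.57122
Step 4: T0 = 242.1 * 1.57122 = 380.39 K

380.39


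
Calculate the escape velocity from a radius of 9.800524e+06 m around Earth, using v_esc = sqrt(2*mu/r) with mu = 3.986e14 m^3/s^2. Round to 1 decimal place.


Step 1: 2*mu/r = 2 * 3.986e14 / 9.800524e+06 = 81342589.4371
Step 2: v_esc = sqrt(81342589.4371) = 9019.0 m/s

9019.0


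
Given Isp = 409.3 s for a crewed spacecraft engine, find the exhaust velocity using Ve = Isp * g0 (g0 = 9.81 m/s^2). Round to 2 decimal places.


Step 1: Ve = Isp * g0 = 409.3 * 9.81
Step 2: Ve = 4015.23 m/s

4015.23


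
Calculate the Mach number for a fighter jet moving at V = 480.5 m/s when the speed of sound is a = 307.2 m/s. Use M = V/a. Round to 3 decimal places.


Step 1: M = V / a = 480.5 / 307.2
Step 2: M = 1.564

1.564


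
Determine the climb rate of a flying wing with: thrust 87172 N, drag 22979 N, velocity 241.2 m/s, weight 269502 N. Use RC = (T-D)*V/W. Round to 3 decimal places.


Step 1: Excess thrust = T - D = 87172 - 22979 = 64193 N
Step 2: Excess power = 64193 * 241.2 = 15483351.6 W
Step 3: RC = 15483351.6 / 269502 = 57.452 m/s

57.452


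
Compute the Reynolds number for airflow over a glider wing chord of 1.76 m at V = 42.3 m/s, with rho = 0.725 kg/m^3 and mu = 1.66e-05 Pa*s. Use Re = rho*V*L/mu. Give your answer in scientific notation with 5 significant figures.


Step 1: Numerator = rho * V * L = 0.725 * 42.3 * 1.76 = 53.9748
Step 2: Re = 53.9748 / 1.66e-05
Step 3: Re = 3.2515e+06

3.2515e+06


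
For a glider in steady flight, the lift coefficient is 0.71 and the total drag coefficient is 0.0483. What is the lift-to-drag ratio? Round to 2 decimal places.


Step 1: L/D = CL / CD = 0.71 / 0.0483
Step 2: L/D = 14.70

14.70


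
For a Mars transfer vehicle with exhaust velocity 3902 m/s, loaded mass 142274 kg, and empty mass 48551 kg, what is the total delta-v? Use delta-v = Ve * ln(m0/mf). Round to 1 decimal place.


Step 1: Mass ratio m0/mf = 142274 / 48551 = 2.930403
Step 2: ln(2.930403) = 1.07514
Step 3: delta-v = 3902 * 1.07514 = 4195.2 m/s

4195.2


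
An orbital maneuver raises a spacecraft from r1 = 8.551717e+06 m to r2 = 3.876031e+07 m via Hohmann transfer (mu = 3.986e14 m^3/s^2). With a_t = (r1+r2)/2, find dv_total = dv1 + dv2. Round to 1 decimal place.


Step 1: Transfer semi-major axis a_t = (8.551717e+06 + 3.876031e+07) / 2 = 2.365601e+07 m
Step 2: v1 (circular at r1) = sqrt(mu/r1) = 6827.19 m/s
Step 3: v_t1 = sqrt(mu*(2/r1 - 1/a_t)) = 8739.06 m/s
Step 4: dv1 = |8739.06 - 6827.19| = 1911.87 m/s
Step 5: v2 (circular at r2) = 3206.82 m/s, v_t2 = 1928.11 m/s
Step 6: dv2 = |3206.82 - 1928.11| = 1278.72 m/s
Step 7: Total delta-v = 1911.87 + 1278.72 = 3190.6 m/s

3190.6


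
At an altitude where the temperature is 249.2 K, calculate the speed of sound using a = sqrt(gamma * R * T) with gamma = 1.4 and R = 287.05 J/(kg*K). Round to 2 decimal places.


Step 1: gamma * R * T = 1.4 * 287.05 * 249.2 = 100146.004
Step 2: a = sqrt(100146.004) = 316.46 m/s

316.46


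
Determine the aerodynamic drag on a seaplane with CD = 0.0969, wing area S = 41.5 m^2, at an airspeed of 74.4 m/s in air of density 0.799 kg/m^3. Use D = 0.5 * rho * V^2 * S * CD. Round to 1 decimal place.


Step 1: Dynamic pressure q = 0.5 * 0.799 * 74.4^2 = 2211.3763 Pa
Step 2: Drag D = q * S * CD = 2211.3763 * 41.5 * 0.0969
Step 3: D = 8892.7 N

8892.7


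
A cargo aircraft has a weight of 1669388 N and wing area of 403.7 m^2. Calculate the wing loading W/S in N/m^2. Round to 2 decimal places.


Step 1: Wing loading = W / S = 1669388 / 403.7
Step 2: Wing loading = 4135.22 N/m^2

4135.22


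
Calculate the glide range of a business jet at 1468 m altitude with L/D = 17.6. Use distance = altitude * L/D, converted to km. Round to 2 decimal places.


Step 1: Glide distance = altitude * L/D = 1468 * 17.6 = 25836.8 m
Step 2: Convert to km: 25836.8 / 1000 = 25.84 km

25.84


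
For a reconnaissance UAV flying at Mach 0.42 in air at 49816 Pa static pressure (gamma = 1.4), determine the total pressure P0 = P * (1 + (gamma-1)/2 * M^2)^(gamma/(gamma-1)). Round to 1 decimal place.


Step 1: (gamma-1)/2 * M^2 = 0.2 * 0.1764 = 0.03528
Step 2: 1 + 0.03528 = 1.03528
Step 3: Exponent gamma/(gamma-1) = 3.5
Step 4: P0 = 49816 * 1.03528^3.5 = 56243.4 Pa

56243.4


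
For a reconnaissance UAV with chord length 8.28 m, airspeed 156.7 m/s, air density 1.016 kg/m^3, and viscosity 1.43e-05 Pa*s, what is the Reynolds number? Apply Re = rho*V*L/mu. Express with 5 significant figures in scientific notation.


Step 1: Numerator = rho * V * L = 1.016 * 156.7 * 8.28 = 1318.235616
Step 2: Re = 1318.235616 / 1.43e-05
Step 3: Re = 9.2184e+07

9.2184e+07


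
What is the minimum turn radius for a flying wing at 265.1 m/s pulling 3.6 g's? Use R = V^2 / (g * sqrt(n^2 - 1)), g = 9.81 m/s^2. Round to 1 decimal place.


Step 1: V^2 = 265.1^2 = 70278.01
Step 2: n^2 - 1 = 3.6^2 - 1 = 11.96
Step 3: sqrt(11.96) = 3.458323
Step 4: R = 70278.01 / (9.81 * 3.458323) = 2071.5 m

2071.5


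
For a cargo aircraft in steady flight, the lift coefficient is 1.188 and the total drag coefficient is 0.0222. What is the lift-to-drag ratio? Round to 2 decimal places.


Step 1: L/D = CL / CD = 1.188 / 0.0222
Step 2: L/D = 53.51

53.51


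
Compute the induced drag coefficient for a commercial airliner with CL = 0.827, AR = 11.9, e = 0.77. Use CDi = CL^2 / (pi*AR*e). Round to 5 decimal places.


Step 1: CL^2 = 0.827^2 = 0.683929
Step 2: pi * AR * e = 3.14159 * 11.9 * 0.77 = 28.786413
Step 3: CDi = 0.683929 / 28.786413 = 0.02376

0.02376


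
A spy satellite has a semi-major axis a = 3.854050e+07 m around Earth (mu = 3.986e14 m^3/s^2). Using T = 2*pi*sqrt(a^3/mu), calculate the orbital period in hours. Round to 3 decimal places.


Step 1: a^3 / mu = 5.724691e+22 / 3.986e14 = 1.436199e+08
Step 2: sqrt(1.436199e+08) = 11984.1537 s
Step 3: T = 2*pi * 11984.1537 = 75298.66 s
Step 4: T in hours = 75298.66 / 3600 = 20.916 hours

20.916


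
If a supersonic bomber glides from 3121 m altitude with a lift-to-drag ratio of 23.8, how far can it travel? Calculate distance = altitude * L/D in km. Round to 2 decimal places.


Step 1: Glide distance = altitude * L/D = 3121 * 23.8 = 74279.8 m
Step 2: Convert to km: 74279.8 / 1000 = 74.28 km

74.28


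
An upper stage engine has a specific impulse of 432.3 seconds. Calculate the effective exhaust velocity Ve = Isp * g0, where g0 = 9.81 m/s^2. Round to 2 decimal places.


Step 1: Ve = Isp * g0 = 432.3 * 9.81
Step 2: Ve = 4240.86 m/s

4240.86


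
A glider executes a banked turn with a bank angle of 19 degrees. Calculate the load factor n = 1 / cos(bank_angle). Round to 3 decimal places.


Step 1: Convert 19 degrees to radians = 0.331613
Step 2: cos(19 deg) = 0.945519
Step 3: n = 1 / 0.945519 = 1.058

1.058


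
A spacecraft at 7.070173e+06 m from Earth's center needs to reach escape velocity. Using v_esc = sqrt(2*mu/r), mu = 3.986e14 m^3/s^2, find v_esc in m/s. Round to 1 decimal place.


Step 1: 2*mu/r = 2 * 3.986e14 / 7.070173e+06 = 112755373.8784
Step 2: v_esc = sqrt(112755373.8784) = 10618.6 m/s

10618.6


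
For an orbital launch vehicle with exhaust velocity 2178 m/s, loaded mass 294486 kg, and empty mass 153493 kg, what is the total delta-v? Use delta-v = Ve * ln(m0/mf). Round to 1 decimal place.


Step 1: Mass ratio m0/mf = 294486 / 153493 = 1.918563
Step 2: ln(1.918563) = 0.651577
Step 3: delta-v = 2178 * 0.651577 = 1419.1 m/s

1419.1


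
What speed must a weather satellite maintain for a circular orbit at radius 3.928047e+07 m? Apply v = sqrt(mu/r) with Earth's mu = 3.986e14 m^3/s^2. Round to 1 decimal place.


Step 1: mu / r = 3.986e14 / 3.928047e+07 = 10147536.422
Step 2: v = sqrt(10147536.422) = 3185.5 m/s

3185.5


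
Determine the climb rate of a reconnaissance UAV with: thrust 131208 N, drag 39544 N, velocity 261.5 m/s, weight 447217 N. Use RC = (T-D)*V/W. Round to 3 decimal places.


Step 1: Excess thrust = T - D = 131208 - 39544 = 91664 N
Step 2: Excess power = 91664 * 261.5 = 23970136.0 W
Step 3: RC = 23970136.0 / 447217 = 53.598 m/s

53.598


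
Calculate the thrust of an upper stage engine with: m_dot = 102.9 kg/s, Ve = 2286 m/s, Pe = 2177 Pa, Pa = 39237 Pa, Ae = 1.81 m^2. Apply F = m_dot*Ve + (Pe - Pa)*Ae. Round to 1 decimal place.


Step 1: Momentum thrust = m_dot * Ve = 102.9 * 2286 = 235229.4 N
Step 2: Pressure thrust = (Pe - Pa) * Ae = (2177 - 39237) * 1.81 = -67078.60 N
Step 3: Total thrust F = 235229.4 + -67078.60 = 168150.8 N

168150.8


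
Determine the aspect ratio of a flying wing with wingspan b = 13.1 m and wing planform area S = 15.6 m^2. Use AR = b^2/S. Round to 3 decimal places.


Step 1: b^2 = 13.1^2 = 171.61
Step 2: AR = 171.61 / 15.6 = 11.001

11.001


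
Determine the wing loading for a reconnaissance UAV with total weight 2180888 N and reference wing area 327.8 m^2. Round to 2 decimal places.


Step 1: Wing loading = W / S = 2180888 / 327.8
Step 2: Wing loading = 6653.11 N/m^2

6653.11


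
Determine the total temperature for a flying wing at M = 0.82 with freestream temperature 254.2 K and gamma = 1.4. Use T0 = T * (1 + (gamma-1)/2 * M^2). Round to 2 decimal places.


Step 1: (gamma-1)/2 = 0.2
Step 2: M^2 = 0.6724
Step 3: 1 + 0.2 * 0.6724 = 1.13448
Step 4: T0 = 254.2 * 1.13448 = 288.38 K

288.38


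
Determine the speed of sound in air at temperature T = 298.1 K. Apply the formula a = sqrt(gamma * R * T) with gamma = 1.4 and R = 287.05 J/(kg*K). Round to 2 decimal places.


Step 1: gamma * R * T = 1.4 * 287.05 * 298.1 = 119797.447
Step 2: a = sqrt(119797.447) = 346.12 m/s

346.12


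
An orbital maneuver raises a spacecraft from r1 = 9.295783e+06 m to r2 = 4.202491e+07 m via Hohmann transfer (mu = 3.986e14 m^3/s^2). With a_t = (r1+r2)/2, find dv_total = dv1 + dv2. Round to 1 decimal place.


Step 1: Transfer semi-major axis a_t = (9.295783e+06 + 4.202491e+07) / 2 = 2.566035e+07 m
Step 2: v1 (circular at r1) = sqrt(mu/r1) = 6548.26 m/s
Step 3: v_t1 = sqrt(mu*(2/r1 - 1/a_t)) = 8380.07 m/s
Step 4: dv1 = |8380.07 - 6548.26| = 1831.82 m/s
Step 5: v2 (circular at r2) = 3079.75 m/s, v_t2 = 1853.65 m/s
Step 6: dv2 = |3079.75 - 1853.65| = 1226.1 m/s
Step 7: Total delta-v = 1831.82 + 1226.1 = 3057.9 m/s

3057.9


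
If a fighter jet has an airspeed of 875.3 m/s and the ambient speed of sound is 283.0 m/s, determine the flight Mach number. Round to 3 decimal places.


Step 1: M = V / a = 875.3 / 283.0
Step 2: M = 3.093

3.093


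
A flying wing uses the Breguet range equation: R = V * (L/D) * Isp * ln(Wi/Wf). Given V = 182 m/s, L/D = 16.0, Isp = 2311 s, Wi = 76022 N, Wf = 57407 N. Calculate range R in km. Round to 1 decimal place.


Step 1: Coefficient = V * (L/D) * Isp = 182 * 16.0 * 2311 = 6729632.0 m
Step 2: Wi/Wf = 76022 / 57407 = 1.324264
Step 3: ln(1.324264) = 0.280857
Step 4: R = 6729632.0 * 0.280857 = 1890061.1 m = 1890.1 km

1890.1


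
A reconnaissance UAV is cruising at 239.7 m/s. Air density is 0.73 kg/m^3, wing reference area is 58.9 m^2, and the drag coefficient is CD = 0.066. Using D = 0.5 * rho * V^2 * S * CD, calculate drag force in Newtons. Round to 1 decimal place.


Step 1: Dynamic pressure q = 0.5 * 0.73 * 239.7^2 = 20971.4728 Pa
Step 2: Drag D = q * S * CD = 20971.4728 * 58.9 * 0.066
Step 3: D = 81524.5 N

81524.5


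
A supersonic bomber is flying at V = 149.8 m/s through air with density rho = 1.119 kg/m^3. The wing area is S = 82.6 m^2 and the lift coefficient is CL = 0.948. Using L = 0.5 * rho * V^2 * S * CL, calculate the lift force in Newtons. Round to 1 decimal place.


Step 1: Calculate dynamic pressure q = 0.5 * 1.119 * 149.8^2 = 0.5 * 1.119 * 22440.04 = 12555.2024 Pa
Step 2: Multiply by wing area and lift coefficient: L = 12555.2024 * 82.6 * 0.948
Step 3: L = 1037059.7166 * 0.948 = 983132.6 N

983132.6


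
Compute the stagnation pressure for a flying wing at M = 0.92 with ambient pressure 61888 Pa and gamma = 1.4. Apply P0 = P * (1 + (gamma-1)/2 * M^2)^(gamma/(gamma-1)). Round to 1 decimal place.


Step 1: (gamma-1)/2 * M^2 = 0.2 * 0.8464 = 0.16928
Step 2: 1 + 0.16928 = 1.16928
Step 3: Exponent gamma/(gamma-1) = 3.5
Step 4: P0 = 61888 * 1.16928^3.5 = 106984.6 Pa

106984.6


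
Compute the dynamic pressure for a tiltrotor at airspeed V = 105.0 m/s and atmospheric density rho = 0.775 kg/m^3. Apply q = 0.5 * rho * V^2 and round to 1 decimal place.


Step 1: V^2 = 105.0^2 = 11025.0
Step 2: q = 0.5 * 0.775 * 11025.0
Step 3: q = 4272.2 Pa

4272.2


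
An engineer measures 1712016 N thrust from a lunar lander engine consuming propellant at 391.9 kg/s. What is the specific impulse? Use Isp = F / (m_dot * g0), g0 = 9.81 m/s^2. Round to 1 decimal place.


Step 1: m_dot * g0 = 391.9 * 9.81 = 3844.54
Step 2: Isp = 1712016 / 3844.54 = 445.3 s

445.3


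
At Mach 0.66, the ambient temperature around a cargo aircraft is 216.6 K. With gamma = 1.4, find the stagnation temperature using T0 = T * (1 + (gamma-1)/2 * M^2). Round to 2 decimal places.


Step 1: (gamma-1)/2 = 0.2
Step 2: M^2 = 0.4356
Step 3: 1 + 0.2 * 0.4356 = 1.08712
Step 4: T0 = 216.6 * 1.08712 = 235.47 K

235.47


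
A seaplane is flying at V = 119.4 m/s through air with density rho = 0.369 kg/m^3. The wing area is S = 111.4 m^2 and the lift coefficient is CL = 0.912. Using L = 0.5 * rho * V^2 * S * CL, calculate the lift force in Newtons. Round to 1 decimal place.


Step 1: Calculate dynamic pressure q = 0.5 * 0.369 * 119.4^2 = 0.5 * 0.369 * 14256.36 = 2630.2984 Pa
Step 2: Multiply by wing area and lift coefficient: L = 2630.2984 * 111.4 * 0.912
Step 3: L = 293015.244 * 0.912 = 267229.9 N

267229.9


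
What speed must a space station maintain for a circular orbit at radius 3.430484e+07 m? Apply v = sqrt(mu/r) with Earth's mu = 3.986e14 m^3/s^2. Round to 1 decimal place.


Step 1: mu / r = 3.986e14 / 3.430484e+07 = 11619351.6717
Step 2: v = sqrt(11619351.6717) = 3408.7 m/s

3408.7


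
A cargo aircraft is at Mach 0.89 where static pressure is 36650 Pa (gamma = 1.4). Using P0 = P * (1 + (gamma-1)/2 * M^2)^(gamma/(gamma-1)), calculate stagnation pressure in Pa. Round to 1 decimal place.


Step 1: (gamma-1)/2 * M^2 = 0.2 * 0.7921 = 0.15842
Step 2: 1 + 0.15842 = 1.15842
Step 3: Exponent gamma/(gamma-1) = 3.5
Step 4: P0 = 36650 * 1.15842^3.5 = 61320.4 Pa

61320.4


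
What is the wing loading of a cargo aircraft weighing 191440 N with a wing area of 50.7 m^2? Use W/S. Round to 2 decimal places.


Step 1: Wing loading = W / S = 191440 / 50.7
Step 2: Wing loading = 3775.94 N/m^2

3775.94


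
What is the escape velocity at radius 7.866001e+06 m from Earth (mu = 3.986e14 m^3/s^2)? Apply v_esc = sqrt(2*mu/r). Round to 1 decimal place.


Step 1: 2*mu/r = 2 * 3.986e14 / 7.866001e+06 = 101347558.9439
Step 2: v_esc = sqrt(101347558.9439) = 10067.2 m/s

10067.2


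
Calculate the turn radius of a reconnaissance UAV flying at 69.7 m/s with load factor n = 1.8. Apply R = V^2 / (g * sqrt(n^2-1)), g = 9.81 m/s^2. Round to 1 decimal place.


Step 1: V^2 = 69.7^2 = 4858.09
Step 2: n^2 - 1 = 1.8^2 - 1 = 2.24
Step 3: sqrt(2.24) = 1.496663
Step 4: R = 4858.09 / (9.81 * 1.496663) = 330.9 m

330.9


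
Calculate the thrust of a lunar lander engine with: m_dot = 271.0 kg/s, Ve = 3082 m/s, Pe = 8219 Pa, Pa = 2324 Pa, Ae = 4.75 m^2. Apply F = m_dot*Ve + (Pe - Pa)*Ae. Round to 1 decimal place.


Step 1: Momentum thrust = m_dot * Ve = 271.0 * 3082 = 835222.0 N
Step 2: Pressure thrust = (Pe - Pa) * Ae = (8219 - 2324) * 4.75 = 28001.25 N
Step 3: Total thrust F = 835222.0 + 28001.25 = 863223.3 N

863223.3


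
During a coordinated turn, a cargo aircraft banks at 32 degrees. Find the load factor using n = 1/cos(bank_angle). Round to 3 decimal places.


Step 1: Convert 32 degrees to radians = 0.558505
Step 2: cos(32 deg) = 0.848048
Step 3: n = 1 / 0.848048 = 1.179

1.179


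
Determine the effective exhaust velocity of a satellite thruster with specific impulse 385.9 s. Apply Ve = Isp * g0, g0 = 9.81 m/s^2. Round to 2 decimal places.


Step 1: Ve = Isp * g0 = 385.9 * 9.81
Step 2: Ve = 3785.68 m/s

3785.68


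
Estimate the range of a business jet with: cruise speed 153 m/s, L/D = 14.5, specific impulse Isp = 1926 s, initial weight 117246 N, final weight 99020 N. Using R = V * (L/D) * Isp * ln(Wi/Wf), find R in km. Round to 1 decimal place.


Step 1: Coefficient = V * (L/D) * Isp = 153 * 14.5 * 1926 = 4272831.0 m
Step 2: Wi/Wf = 117246 / 99020 = 1.184064
Step 3: ln(1.184064) = 0.168952
Step 4: R = 4272831.0 * 0.168952 = 721905.2 m = 721.9 km

721.9


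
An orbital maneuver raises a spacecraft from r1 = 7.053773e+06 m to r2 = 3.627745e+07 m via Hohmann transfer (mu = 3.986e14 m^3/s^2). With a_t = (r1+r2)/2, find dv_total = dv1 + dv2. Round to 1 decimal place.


Step 1: Transfer semi-major axis a_t = (7.053773e+06 + 3.627745e+07) / 2 = 2.166561e+07 m
Step 2: v1 (circular at r1) = sqrt(mu/r1) = 7517.23 m/s
Step 3: v_t1 = sqrt(mu*(2/r1 - 1/a_t)) = 9727.27 m/s
Step 4: dv1 = |9727.27 - 7517.23| = 2210.04 m/s
Step 5: v2 (circular at r2) = 3314.75 m/s, v_t2 = 1891.37 m/s
Step 6: dv2 = |3314.75 - 1891.37| = 1423.38 m/s
Step 7: Total delta-v = 2210.04 + 1423.38 = 3633.4 m/s

3633.4


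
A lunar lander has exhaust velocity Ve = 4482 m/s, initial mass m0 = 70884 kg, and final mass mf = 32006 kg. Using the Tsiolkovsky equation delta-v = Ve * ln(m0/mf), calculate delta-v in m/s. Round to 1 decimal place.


Step 1: Mass ratio m0/mf = 70884 / 32006 = 2.21471
Step 2: ln(2.21471) = 0.795121
Step 3: delta-v = 4482 * 0.795121 = 3563.7 m/s

3563.7


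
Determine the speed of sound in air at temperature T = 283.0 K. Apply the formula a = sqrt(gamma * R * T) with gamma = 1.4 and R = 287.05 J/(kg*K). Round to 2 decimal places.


Step 1: gamma * R * T = 1.4 * 287.05 * 283.0 = 113729.21
Step 2: a = sqrt(113729.21) = 337.24 m/s

337.24


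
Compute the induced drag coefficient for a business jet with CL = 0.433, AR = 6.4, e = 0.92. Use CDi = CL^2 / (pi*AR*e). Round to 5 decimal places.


Step 1: CL^2 = 0.433^2 = 0.187489
Step 2: pi * AR * e = 3.14159 * 6.4 * 0.92 = 18.497698
Step 3: CDi = 0.187489 / 18.497698 = 0.01014

0.01014


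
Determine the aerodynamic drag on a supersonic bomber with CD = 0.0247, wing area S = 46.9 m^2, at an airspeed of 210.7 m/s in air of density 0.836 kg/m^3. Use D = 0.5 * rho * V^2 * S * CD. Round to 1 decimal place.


Step 1: Dynamic pressure q = 0.5 * 0.836 * 210.7^2 = 18556.8968 Pa
Step 2: Drag D = q * S * CD = 18556.8968 * 46.9 * 0.0247
Step 3: D = 21496.9 N

21496.9


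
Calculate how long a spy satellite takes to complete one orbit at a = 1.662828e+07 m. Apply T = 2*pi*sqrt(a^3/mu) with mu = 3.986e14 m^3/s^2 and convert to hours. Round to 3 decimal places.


Step 1: a^3 / mu = 4.597714e+21 / 3.986e14 = 1.153466e+07
Step 2: sqrt(1.153466e+07) = 3396.2711 s
Step 3: T = 2*pi * 3396.2711 = 21339.4 s
Step 4: T in hours = 21339.4 / 3600 = 5.928 hours

5.928


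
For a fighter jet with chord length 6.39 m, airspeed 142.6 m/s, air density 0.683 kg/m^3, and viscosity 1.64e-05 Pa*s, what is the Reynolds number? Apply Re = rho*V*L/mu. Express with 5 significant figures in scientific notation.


Step 1: Numerator = rho * V * L = 0.683 * 142.6 * 6.39 = 622.359162
Step 2: Re = 622.359162 / 1.64e-05
Step 3: Re = 3.7949e+07

3.7949e+07


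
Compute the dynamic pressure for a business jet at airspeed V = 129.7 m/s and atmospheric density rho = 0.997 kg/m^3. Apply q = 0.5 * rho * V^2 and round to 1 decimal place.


Step 1: V^2 = 129.7^2 = 16822.09
Step 2: q = 0.5 * 0.997 * 16822.09
Step 3: q = 8385.8 Pa

8385.8


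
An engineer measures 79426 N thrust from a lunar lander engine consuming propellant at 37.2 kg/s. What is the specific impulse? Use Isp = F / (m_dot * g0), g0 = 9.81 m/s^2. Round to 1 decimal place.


Step 1: m_dot * g0 = 37.2 * 9.81 = 364.93
Step 2: Isp = 79426 / 364.93 = 217.6 s

217.6


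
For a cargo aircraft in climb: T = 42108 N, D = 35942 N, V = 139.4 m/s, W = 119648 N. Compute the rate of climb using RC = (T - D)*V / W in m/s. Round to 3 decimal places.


Step 1: Excess thrust = T - D = 42108 - 35942 = 6166 N
Step 2: Excess power = 6166 * 139.4 = 859540.4 W
Step 3: RC = 859540.4 / 119648 = 7.184 m/s

7.184


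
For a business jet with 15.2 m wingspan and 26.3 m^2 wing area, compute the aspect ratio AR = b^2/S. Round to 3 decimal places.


Step 1: b^2 = 15.2^2 = 231.04
Step 2: AR = 231.04 / 26.3 = 8.785

8.785


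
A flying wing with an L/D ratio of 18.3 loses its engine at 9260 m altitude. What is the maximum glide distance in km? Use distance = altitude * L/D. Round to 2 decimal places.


Step 1: Glide distance = altitude * L/D = 9260 * 18.3 = 169458.0 m
Step 2: Convert to km: 169458.0 / 1000 = 169.46 km

169.46


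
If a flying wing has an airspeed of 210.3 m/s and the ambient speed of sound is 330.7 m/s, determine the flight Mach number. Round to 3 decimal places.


Step 1: M = V / a = 210.3 / 330.7
Step 2: M = 0.636

0.636


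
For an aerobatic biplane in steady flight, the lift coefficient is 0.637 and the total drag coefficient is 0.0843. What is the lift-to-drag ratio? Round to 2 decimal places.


Step 1: L/D = CL / CD = 0.637 / 0.0843
Step 2: L/D = 7.56

7.56


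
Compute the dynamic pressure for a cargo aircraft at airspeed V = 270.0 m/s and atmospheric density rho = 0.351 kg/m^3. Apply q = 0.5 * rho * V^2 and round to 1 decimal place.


Step 1: V^2 = 270.0^2 = 72900.0
Step 2: q = 0.5 * 0.351 * 72900.0
Step 3: q = 12794.0 Pa

12794.0


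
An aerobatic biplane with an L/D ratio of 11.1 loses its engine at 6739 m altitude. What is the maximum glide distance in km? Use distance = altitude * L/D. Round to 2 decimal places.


Step 1: Glide distance = altitude * L/D = 6739 * 11.1 = 74802.9 m
Step 2: Convert to km: 74802.9 / 1000 = 74.80 km

74.80


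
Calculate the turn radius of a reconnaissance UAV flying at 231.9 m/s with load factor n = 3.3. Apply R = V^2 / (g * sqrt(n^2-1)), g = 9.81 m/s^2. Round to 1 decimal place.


Step 1: V^2 = 231.9^2 = 53777.61
Step 2: n^2 - 1 = 3.3^2 - 1 = 9.89
Step 3: sqrt(9.89) = 3.144837
Step 4: R = 53777.61 / (9.81 * 3.144837) = 1743.1 m

1743.1


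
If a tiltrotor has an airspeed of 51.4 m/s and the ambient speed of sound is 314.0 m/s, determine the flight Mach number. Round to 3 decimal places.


Step 1: M = V / a = 51.4 / 314.0
Step 2: M = 0.164

0.164


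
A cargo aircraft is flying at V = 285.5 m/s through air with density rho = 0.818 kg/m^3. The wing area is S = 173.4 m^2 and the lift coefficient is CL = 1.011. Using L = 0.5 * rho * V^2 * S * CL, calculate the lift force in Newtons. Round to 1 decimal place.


Step 1: Calculate dynamic pressure q = 0.5 * 0.818 * 285.5^2 = 0.5 * 0.818 * 81510.25 = 33337.6923 Pa
Step 2: Multiply by wing area and lift coefficient: L = 33337.6923 * 173.4 * 1.011
Step 3: L = 5780755.8361 * 1.011 = 5844344.2 N

5844344.2


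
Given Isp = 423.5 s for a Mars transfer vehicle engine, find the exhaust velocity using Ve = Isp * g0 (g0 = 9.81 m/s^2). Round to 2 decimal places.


Step 1: Ve = Isp * g0 = 423.5 * 9.81
Step 2: Ve = 4154.54 m/s

4154.54


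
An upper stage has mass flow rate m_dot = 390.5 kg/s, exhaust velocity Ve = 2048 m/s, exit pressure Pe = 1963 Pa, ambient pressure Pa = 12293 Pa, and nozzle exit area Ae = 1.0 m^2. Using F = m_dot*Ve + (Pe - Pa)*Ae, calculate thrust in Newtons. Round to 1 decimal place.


Step 1: Momentum thrust = m_dot * Ve = 390.5 * 2048 = 799744.0 N
Step 2: Pressure thrust = (Pe - Pa) * Ae = (1963 - 12293) * 1.0 = -10330.0 N
Step 3: Total thrust F = 799744.0 + -10330.0 = 789414.0 N

789414.0


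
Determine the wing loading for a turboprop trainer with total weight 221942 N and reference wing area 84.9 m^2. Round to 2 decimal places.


Step 1: Wing loading = W / S = 221942 / 84.9
Step 2: Wing loading = 2614.16 N/m^2

2614.16


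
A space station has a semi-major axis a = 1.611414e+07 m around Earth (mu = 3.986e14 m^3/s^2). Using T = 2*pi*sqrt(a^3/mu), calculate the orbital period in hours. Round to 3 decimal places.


Step 1: a^3 / mu = 4.184286e+21 / 3.986e14 = 1.049746e+07
Step 2: sqrt(1.049746e+07) = 3239.9779 s
Step 3: T = 2*pi * 3239.9779 = 20357.38 s
Step 4: T in hours = 20357.38 / 3600 = 5.655 hours

5.655


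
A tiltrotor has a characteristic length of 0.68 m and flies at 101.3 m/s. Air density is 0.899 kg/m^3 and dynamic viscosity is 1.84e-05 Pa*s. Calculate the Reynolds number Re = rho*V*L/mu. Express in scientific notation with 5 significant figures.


Step 1: Numerator = rho * V * L = 0.899 * 101.3 * 0.68 = 61.926716
Step 2: Re = 61.926716 / 1.84e-05
Step 3: Re = 3.3656e+06

3.3656e+06


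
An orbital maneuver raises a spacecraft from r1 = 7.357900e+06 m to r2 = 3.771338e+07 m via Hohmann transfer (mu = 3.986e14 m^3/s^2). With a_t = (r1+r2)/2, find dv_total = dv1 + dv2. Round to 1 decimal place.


Step 1: Transfer semi-major axis a_t = (7.357900e+06 + 3.771338e+07) / 2 = 2.253564e+07 m
Step 2: v1 (circular at r1) = sqrt(mu/r1) = 7360.24 m/s
Step 3: v_t1 = sqrt(mu*(2/r1 - 1/a_t)) = 9521.48 m/s
Step 4: dv1 = |9521.48 - 7360.24| = 2161.25 m/s
Step 5: v2 (circular at r2) = 3251.03 m/s, v_t2 = 1857.65 m/s
Step 6: dv2 = |3251.03 - 1857.65| = 1393.38 m/s
Step 7: Total delta-v = 2161.25 + 1393.38 = 3554.6 m/s

3554.6


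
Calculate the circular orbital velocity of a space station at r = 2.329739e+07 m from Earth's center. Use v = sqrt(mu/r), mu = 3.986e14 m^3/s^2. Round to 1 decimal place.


Step 1: mu / r = 3.986e14 / 2.329739e+07 = 17109212.6629
Step 2: v = sqrt(17109212.6629) = 4136.3 m/s

4136.3


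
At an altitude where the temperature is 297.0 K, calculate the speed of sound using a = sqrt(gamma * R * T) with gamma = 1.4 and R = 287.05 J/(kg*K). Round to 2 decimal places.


Step 1: gamma * R * T = 1.4 * 287.05 * 297.0 = 119355.39
Step 2: a = sqrt(119355.39) = 345.48 m/s

345.48


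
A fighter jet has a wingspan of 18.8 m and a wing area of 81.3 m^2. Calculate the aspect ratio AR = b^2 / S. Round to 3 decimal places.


Step 1: b^2 = 18.8^2 = 353.44
Step 2: AR = 353.44 / 81.3 = 4.347

4.347


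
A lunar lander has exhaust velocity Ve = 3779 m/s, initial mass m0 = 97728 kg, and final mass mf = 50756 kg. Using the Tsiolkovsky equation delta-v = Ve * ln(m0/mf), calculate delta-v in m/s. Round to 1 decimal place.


Step 1: Mass ratio m0/mf = 97728 / 50756 = 1.925447
Step 2: ln(1.925447) = 0.655158
Step 3: delta-v = 3779 * 0.655158 = 2475.8 m/s

2475.8


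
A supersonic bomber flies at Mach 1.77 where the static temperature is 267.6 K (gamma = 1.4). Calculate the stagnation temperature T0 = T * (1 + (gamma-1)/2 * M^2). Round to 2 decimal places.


Step 1: (gamma-1)/2 = 0.2
Step 2: M^2 = 3.1329
Step 3: 1 + 0.2 * 3.1329 = 1.62658
Step 4: T0 = 267.6 * 1.62658 = 435.27 K

435.27


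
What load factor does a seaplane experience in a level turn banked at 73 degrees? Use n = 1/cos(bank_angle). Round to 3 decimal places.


Step 1: Convert 73 degrees to radians = 1.27409
Step 2: cos(73 deg) = 0.292372
Step 3: n = 1 / 0.292372 = 3.420

3.420


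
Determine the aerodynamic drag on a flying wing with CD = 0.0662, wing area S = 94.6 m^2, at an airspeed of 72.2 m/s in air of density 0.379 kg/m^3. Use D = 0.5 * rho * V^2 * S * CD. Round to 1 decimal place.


Step 1: Dynamic pressure q = 0.5 * 0.379 * 72.2^2 = 987.8332 Pa
Step 2: Drag D = q * S * CD = 987.8332 * 94.6 * 0.0662
Step 3: D = 6186.3 N

6186.3


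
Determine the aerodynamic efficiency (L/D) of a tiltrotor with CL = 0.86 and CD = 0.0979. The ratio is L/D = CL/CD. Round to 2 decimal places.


Step 1: L/D = CL / CD = 0.86 / 0.0979
Step 2: L/D = 8.78

8.78


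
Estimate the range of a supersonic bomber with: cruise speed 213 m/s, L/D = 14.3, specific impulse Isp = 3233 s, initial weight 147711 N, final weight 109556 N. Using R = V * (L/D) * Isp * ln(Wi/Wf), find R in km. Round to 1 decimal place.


Step 1: Coefficient = V * (L/D) * Isp = 213 * 14.3 * 3233 = 9847394.7 m
Step 2: Wi/Wf = 147711 / 109556 = 1.348269
Step 3: ln(1.348269) = 0.298822
Step 4: R = 9847394.7 * 0.298822 = 2942616.5 m = 2942.6 km

2942.6


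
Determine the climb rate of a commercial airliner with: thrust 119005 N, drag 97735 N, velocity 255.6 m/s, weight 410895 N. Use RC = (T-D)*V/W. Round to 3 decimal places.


Step 1: Excess thrust = T - D = 119005 - 97735 = 21270 N
Step 2: Excess power = 21270 * 255.6 = 5436612.0 W
Step 3: RC = 5436612.0 / 410895 = 13.231 m/s

13.231


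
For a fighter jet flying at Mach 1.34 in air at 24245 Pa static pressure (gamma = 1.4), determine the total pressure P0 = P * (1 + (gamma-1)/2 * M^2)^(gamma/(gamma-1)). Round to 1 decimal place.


Step 1: (gamma-1)/2 * M^2 = 0.2 * 1.7956 = 0.35912
Step 2: 1 + 0.35912 = 1.35912
Step 3: Exponent gamma/(gamma-1) = 3.5
Step 4: P0 = 24245 * 1.35912^3.5 = 70961.8 Pa

70961.8


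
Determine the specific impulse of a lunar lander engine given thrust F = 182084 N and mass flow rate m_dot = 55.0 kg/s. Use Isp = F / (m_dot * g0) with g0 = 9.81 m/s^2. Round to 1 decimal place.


Step 1: m_dot * g0 = 55.0 * 9.81 = 539.55
Step 2: Isp = 182084 / 539.55 = 337.5 s

337.5


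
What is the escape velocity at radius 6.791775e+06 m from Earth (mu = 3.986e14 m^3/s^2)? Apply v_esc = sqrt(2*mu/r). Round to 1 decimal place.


Step 1: 2*mu/r = 2 * 3.986e14 / 6.791775e+06 = 117377268.8288
Step 2: v_esc = sqrt(117377268.8288) = 10834.1 m/s

10834.1


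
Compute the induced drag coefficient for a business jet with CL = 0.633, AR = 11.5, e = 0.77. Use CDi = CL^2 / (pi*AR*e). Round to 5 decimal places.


Step 1: CL^2 = 0.633^2 = 0.400689
Step 2: pi * AR * e = 3.14159 * 11.5 * 0.77 = 27.818803
Step 3: CDi = 0.400689 / 27.818803 = 0.01440

0.01440


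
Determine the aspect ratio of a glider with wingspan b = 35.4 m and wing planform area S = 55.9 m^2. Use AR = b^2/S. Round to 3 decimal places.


Step 1: b^2 = 35.4^2 = 1253.16
Step 2: AR = 1253.16 / 55.9 = 22.418

22.418


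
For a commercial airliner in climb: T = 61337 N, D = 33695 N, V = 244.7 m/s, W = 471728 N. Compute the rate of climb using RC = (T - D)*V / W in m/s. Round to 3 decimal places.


Step 1: Excess thrust = T - D = 61337 - 33695 = 27642 N
Step 2: Excess power = 27642 * 244.7 = 6763997.4 W
Step 3: RC = 6763997.4 / 471728 = 14.339 m/s

14.339


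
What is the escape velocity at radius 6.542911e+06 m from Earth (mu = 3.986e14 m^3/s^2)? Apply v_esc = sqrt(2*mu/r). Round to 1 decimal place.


Step 1: 2*mu/r = 2 * 3.986e14 / 6.542911e+06 = 121841791.8263
Step 2: v_esc = sqrt(121841791.8263) = 11038.2 m/s

11038.2


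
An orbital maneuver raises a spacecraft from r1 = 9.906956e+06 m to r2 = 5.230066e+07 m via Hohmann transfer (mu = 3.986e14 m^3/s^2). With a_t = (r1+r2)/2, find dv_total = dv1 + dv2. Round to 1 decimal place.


Step 1: Transfer semi-major axis a_t = (9.906956e+06 + 5.230066e+07) / 2 = 3.110381e+07 m
Step 2: v1 (circular at r1) = sqrt(mu/r1) = 6343.06 m/s
Step 3: v_t1 = sqrt(mu*(2/r1 - 1/a_t)) = 8225.18 m/s
Step 4: dv1 = |8225.18 - 6343.06| = 1882.12 m/s
Step 5: v2 (circular at r2) = 2760.67 m/s, v_t2 = 1558.04 m/s
Step 6: dv2 = |2760.67 - 1558.04| = 1202.63 m/s
Step 7: Total delta-v = 1882.12 + 1202.63 = 3084.8 m/s

3084.8


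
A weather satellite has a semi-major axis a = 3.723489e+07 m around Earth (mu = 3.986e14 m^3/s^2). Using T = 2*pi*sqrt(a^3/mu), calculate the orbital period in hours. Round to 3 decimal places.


Step 1: a^3 / mu = 5.162383e+22 / 3.986e14 = 1.295129e+08
Step 2: sqrt(1.295129e+08) = 11380.3722 s
Step 3: T = 2*pi * 11380.3722 = 71504.99 s
Step 4: T in hours = 71504.99 / 3600 = 19.862 hours

19.862


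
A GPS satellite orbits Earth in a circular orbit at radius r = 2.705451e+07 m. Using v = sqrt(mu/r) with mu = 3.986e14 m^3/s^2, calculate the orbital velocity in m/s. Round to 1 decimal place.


Step 1: mu / r = 3.986e14 / 2.705451e+07 = 14733218.2324
Step 2: v = sqrt(14733218.2324) = 3838.4 m/s

3838.4


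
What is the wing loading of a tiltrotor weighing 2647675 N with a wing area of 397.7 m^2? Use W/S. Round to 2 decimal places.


Step 1: Wing loading = W / S = 2647675 / 397.7
Step 2: Wing loading = 6657.47 N/m^2

6657.47


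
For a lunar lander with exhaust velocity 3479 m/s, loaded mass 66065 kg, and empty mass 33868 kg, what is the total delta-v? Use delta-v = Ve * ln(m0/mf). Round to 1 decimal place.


Step 1: Mass ratio m0/mf = 66065 / 33868 = 1.950661
Step 2: ln(1.950661) = 0.668168
Step 3: delta-v = 3479 * 0.668168 = 2324.6 m/s

2324.6


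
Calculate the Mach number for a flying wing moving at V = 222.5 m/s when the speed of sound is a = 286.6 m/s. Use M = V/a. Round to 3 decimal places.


Step 1: M = V / a = 222.5 / 286.6
Step 2: M = 0.776

0.776


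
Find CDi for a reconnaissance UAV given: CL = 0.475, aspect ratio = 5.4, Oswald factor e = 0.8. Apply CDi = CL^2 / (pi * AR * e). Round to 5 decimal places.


Step 1: CL^2 = 0.475^2 = 0.225625
Step 2: pi * AR * e = 3.14159 * 5.4 * 0.8 = 13.57168
Step 3: CDi = 0.225625 / 13.57168 = 0.01662

0.01662


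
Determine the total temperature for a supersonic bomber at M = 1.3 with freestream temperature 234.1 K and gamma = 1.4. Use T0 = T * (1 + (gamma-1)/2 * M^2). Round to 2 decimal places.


Step 1: (gamma-1)/2 = 0.2
Step 2: M^2 = 1.69
Step 3: 1 + 0.2 * 1.69 = 1.338
Step 4: T0 = 234.1 * 1.338 = 313.23 K

313.23


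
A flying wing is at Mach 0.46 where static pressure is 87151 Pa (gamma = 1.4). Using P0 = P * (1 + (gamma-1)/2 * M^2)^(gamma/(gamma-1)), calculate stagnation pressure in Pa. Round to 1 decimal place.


Step 1: (gamma-1)/2 * M^2 = 0.2 * 0.2116 = 0.04232
Step 2: 1 + 0.04232 = 1.04232
Step 3: Exponent gamma/(gamma-1) = 3.5
Step 4: P0 = 87151 * 1.04232^3.5 = 100757.2 Pa

100757.2


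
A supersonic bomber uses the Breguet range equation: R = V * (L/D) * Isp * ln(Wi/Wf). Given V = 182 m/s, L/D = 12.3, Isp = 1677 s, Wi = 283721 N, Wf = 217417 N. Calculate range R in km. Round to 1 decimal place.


Step 1: Coefficient = V * (L/D) * Isp = 182 * 12.3 * 1677 = 3754132.2 m
Step 2: Wi/Wf = 283721 / 217417 = 1.304962
Step 3: ln(1.304962) = 0.266174
Step 4: R = 3754132.2 * 0.266174 = 999253.1 m = 999.3 km

999.3


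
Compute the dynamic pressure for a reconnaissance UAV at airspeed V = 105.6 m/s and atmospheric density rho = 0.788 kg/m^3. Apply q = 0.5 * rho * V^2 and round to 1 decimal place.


Step 1: V^2 = 105.6^2 = 11151.36
Step 2: q = 0.5 * 0.788 * 11151.36
Step 3: q = 4393.6 Pa

4393.6


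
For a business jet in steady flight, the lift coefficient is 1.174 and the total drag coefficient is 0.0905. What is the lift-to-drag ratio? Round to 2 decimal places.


Step 1: L/D = CL / CD = 1.174 / 0.0905
Step 2: L/D = 12.97

12.97


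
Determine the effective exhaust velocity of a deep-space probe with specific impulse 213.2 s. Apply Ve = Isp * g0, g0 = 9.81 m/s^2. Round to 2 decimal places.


Step 1: Ve = Isp * g0 = 213.2 * 9.81
Step 2: Ve = 2091.49 m/s

2091.49


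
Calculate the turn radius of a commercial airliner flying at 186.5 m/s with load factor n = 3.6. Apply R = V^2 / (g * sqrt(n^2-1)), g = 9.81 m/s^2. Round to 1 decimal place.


Step 1: V^2 = 186.5^2 = 34782.25
Step 2: n^2 - 1 = 3.6^2 - 1 = 11.96
Step 3: sqrt(11.96) = 3.458323
Step 4: R = 34782.25 / (9.81 * 3.458323) = 1025.2 m

1025.2


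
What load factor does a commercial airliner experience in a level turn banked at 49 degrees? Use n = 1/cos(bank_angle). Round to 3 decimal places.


Step 1: Convert 49 degrees to radians = 0.855211
Step 2: cos(49 deg) = 0.656059
Step 3: n = 1 / 0.656059 = 1.524

1.524


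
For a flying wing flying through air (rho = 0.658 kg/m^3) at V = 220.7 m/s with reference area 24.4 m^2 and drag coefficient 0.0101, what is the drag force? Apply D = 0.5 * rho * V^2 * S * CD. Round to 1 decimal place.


Step 1: Dynamic pressure q = 0.5 * 0.658 * 220.7^2 = 16025.0932 Pa
Step 2: Drag D = q * S * CD = 16025.0932 * 24.4 * 0.0101
Step 3: D = 3949.2 N

3949.2


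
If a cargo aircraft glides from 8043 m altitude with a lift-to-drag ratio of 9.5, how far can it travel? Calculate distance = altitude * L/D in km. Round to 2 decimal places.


Step 1: Glide distance = altitude * L/D = 8043 * 9.5 = 76408.5 m
Step 2: Convert to km: 76408.5 / 1000 = 76.41 km

76.41


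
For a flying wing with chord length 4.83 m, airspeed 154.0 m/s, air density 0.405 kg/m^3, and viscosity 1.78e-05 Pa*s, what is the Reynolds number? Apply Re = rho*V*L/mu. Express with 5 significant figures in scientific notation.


Step 1: Numerator = rho * V * L = 0.405 * 154.0 * 4.83 = 301.2471
Step 2: Re = 301.2471 / 1.78e-05
Step 3: Re = 1.6924e+07

1.6924e+07


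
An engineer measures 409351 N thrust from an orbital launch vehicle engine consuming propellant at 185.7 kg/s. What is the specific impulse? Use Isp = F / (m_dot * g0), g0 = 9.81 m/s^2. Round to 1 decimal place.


Step 1: m_dot * g0 = 185.7 * 9.81 = 1821.72
Step 2: Isp = 409351 / 1821.72 = 224.7 s

224.7


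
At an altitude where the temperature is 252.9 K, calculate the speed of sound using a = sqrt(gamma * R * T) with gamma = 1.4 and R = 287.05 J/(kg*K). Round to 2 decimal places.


Step 1: gamma * R * T = 1.4 * 287.05 * 252.9 = 101632.923
Step 2: a = sqrt(101632.923) = 318.80 m/s

318.80


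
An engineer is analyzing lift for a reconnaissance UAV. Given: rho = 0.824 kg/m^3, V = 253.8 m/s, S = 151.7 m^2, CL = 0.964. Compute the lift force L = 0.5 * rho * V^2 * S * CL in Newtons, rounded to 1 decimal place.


Step 1: Calculate dynamic pressure q = 0.5 * 0.824 * 253.8^2 = 0.5 * 0.824 * 64414.44 = 26538.7493 Pa
Step 2: Multiply by wing area and lift coefficient: L = 26538.7493 * 151.7 * 0.964
Step 3: L = 4025928.2658 * 0.964 = 3880994.8 N

3880994.8
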